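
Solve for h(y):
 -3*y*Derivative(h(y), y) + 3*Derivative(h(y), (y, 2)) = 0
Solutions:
 h(y) = C1 + C2*erfi(sqrt(2)*y/2)


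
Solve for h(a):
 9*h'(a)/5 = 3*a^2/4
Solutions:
 h(a) = C1 + 5*a^3/36


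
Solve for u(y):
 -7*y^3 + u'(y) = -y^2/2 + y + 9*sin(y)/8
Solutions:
 u(y) = C1 + 7*y^4/4 - y^3/6 + y^2/2 - 9*cos(y)/8


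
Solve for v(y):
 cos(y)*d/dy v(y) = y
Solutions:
 v(y) = C1 + Integral(y/cos(y), y)


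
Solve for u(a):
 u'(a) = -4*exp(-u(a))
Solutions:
 u(a) = log(C1 - 4*a)


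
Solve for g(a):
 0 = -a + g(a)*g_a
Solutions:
 g(a) = -sqrt(C1 + a^2)
 g(a) = sqrt(C1 + a^2)


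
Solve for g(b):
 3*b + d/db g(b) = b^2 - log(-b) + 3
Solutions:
 g(b) = C1 + b^3/3 - 3*b^2/2 - b*log(-b) + 4*b


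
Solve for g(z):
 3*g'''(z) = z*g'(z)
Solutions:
 g(z) = C1 + Integral(C2*airyai(3^(2/3)*z/3) + C3*airybi(3^(2/3)*z/3), z)


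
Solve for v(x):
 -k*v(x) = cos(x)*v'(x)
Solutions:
 v(x) = C1*exp(k*(log(sin(x) - 1) - log(sin(x) + 1))/2)


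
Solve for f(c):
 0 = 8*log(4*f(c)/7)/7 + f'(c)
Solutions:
 7*Integral(1/(log(_y) - log(7) + 2*log(2)), (_y, f(c)))/8 = C1 - c


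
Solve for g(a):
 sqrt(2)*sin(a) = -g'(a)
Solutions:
 g(a) = C1 + sqrt(2)*cos(a)


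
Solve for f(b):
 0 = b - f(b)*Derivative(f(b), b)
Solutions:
 f(b) = -sqrt(C1 + b^2)
 f(b) = sqrt(C1 + b^2)


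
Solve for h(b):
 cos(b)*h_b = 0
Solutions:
 h(b) = C1


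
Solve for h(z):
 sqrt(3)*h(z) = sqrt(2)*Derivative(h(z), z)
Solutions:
 h(z) = C1*exp(sqrt(6)*z/2)


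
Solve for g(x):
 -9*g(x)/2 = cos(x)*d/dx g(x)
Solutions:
 g(x) = C1*(sin(x) - 1)^(1/4)*(sin(x)^2 - 2*sin(x) + 1)/((sin(x) + 1)^(1/4)*(sin(x)^2 + 2*sin(x) + 1))


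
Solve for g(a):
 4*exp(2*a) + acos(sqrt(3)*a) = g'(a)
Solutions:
 g(a) = C1 + a*acos(sqrt(3)*a) - sqrt(3)*sqrt(1 - 3*a^2)/3 + 2*exp(2*a)


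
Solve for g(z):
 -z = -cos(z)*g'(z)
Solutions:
 g(z) = C1 + Integral(z/cos(z), z)


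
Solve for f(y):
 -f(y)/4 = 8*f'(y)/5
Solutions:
 f(y) = C1*exp(-5*y/32)


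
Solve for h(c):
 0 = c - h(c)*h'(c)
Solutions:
 h(c) = -sqrt(C1 + c^2)
 h(c) = sqrt(C1 + c^2)


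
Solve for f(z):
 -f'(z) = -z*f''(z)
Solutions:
 f(z) = C1 + C2*z^2


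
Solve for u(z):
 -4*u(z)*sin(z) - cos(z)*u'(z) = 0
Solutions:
 u(z) = C1*cos(z)^4


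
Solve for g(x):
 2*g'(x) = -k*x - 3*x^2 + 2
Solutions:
 g(x) = C1 - k*x^2/4 - x^3/2 + x


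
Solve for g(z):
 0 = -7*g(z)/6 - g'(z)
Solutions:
 g(z) = C1*exp(-7*z/6)


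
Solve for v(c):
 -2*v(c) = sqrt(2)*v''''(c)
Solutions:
 v(c) = (C1*sin(2^(5/8)*c/2) + C2*cos(2^(5/8)*c/2))*exp(-2^(5/8)*c/2) + (C3*sin(2^(5/8)*c/2) + C4*cos(2^(5/8)*c/2))*exp(2^(5/8)*c/2)


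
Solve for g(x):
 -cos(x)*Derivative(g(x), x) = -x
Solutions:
 g(x) = C1 + Integral(x/cos(x), x)


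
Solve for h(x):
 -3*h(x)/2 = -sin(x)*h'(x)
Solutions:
 h(x) = C1*(cos(x) - 1)^(3/4)/(cos(x) + 1)^(3/4)


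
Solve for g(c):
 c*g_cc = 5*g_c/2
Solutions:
 g(c) = C1 + C2*c^(7/2)


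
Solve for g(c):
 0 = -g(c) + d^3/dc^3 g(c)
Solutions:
 g(c) = C3*exp(c) + (C1*sin(sqrt(3)*c/2) + C2*cos(sqrt(3)*c/2))*exp(-c/2)


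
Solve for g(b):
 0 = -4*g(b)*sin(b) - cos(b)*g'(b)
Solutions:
 g(b) = C1*cos(b)^4


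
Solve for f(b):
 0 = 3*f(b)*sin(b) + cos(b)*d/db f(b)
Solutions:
 f(b) = C1*cos(b)^3


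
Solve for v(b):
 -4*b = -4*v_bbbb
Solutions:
 v(b) = C1 + C2*b + C3*b^2 + C4*b^3 + b^5/120


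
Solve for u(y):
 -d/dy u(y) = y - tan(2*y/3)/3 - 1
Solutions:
 u(y) = C1 - y^2/2 + y - log(cos(2*y/3))/2


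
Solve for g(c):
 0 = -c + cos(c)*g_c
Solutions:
 g(c) = C1 + Integral(c/cos(c), c)


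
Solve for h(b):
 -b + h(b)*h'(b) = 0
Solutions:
 h(b) = -sqrt(C1 + b^2)
 h(b) = sqrt(C1 + b^2)


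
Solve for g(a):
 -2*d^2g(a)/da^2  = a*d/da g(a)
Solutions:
 g(a) = C1 + C2*erf(a/2)


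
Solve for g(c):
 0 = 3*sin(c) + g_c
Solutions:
 g(c) = C1 + 3*cos(c)


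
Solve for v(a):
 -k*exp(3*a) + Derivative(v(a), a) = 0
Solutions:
 v(a) = C1 + k*exp(3*a)/3


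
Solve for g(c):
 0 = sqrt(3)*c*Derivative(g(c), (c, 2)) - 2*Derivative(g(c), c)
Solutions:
 g(c) = C1 + C2*c^(1 + 2*sqrt(3)/3)


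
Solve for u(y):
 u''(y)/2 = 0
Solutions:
 u(y) = C1 + C2*y


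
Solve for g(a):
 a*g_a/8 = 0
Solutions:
 g(a) = C1


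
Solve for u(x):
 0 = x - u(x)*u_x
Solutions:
 u(x) = -sqrt(C1 + x^2)
 u(x) = sqrt(C1 + x^2)


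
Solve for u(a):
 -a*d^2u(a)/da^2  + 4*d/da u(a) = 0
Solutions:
 u(a) = C1 + C2*a^5


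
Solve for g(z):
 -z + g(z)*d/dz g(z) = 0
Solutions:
 g(z) = -sqrt(C1 + z^2)
 g(z) = sqrt(C1 + z^2)


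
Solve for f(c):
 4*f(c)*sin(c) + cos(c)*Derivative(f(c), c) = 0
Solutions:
 f(c) = C1*cos(c)^4


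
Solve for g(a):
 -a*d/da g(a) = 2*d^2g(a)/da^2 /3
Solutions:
 g(a) = C1 + C2*erf(sqrt(3)*a/2)


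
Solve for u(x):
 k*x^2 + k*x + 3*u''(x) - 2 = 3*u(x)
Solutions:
 u(x) = C1*exp(-x) + C2*exp(x) + k*x^2/3 + k*x/3 + 2*k/3 - 2/3


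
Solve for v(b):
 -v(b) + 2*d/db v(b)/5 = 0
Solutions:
 v(b) = C1*exp(5*b/2)


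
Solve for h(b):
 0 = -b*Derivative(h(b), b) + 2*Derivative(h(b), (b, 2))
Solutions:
 h(b) = C1 + C2*erfi(b/2)


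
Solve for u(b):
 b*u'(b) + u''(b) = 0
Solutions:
 u(b) = C1 + C2*erf(sqrt(2)*b/2)


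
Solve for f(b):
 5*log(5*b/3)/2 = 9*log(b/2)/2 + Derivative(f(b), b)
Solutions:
 f(b) = C1 - 2*b*log(b) + 2*b + b*log(400*sqrt(30)/27)


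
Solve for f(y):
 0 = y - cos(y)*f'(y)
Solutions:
 f(y) = C1 + Integral(y/cos(y), y)


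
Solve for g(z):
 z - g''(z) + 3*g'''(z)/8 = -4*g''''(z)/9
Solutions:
 g(z) = C1 + C2*z + C3*exp(3*z*(-9 + sqrt(1105))/64) + C4*exp(-3*z*(9 + sqrt(1105))/64) + z^3/6 + 3*z^2/16


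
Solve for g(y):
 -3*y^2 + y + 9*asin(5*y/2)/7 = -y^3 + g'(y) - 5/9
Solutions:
 g(y) = C1 + y^4/4 - y^3 + y^2/2 + 9*y*asin(5*y/2)/7 + 5*y/9 + 9*sqrt(4 - 25*y^2)/35


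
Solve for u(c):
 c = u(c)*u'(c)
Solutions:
 u(c) = -sqrt(C1 + c^2)
 u(c) = sqrt(C1 + c^2)


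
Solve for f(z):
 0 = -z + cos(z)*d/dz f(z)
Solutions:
 f(z) = C1 + Integral(z/cos(z), z)


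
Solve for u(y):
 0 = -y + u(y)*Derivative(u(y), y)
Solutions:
 u(y) = -sqrt(C1 + y^2)
 u(y) = sqrt(C1 + y^2)


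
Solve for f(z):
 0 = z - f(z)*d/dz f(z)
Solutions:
 f(z) = -sqrt(C1 + z^2)
 f(z) = sqrt(C1 + z^2)


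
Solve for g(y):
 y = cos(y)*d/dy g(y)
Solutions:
 g(y) = C1 + Integral(y/cos(y), y)


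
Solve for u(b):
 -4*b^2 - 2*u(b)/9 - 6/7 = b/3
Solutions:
 u(b) = -18*b^2 - 3*b/2 - 27/7


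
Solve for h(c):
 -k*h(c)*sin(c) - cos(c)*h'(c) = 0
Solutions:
 h(c) = C1*exp(k*log(cos(c)))


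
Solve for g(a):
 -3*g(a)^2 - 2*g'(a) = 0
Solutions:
 g(a) = 2/(C1 + 3*a)


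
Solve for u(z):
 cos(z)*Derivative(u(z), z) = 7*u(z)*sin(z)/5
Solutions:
 u(z) = C1/cos(z)^(7/5)


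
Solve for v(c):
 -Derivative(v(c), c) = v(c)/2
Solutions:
 v(c) = C1*exp(-c/2)


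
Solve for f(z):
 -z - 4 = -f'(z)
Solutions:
 f(z) = C1 + z^2/2 + 4*z


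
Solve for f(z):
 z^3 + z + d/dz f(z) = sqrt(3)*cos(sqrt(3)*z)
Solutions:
 f(z) = C1 - z^4/4 - z^2/2 + sin(sqrt(3)*z)


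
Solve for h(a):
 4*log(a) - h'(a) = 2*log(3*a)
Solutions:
 h(a) = C1 + 2*a*log(a) - a*log(9) - 2*a


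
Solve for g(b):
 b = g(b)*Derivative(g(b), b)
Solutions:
 g(b) = -sqrt(C1 + b^2)
 g(b) = sqrt(C1 + b^2)


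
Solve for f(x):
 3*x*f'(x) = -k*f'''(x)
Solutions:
 f(x) = C1 + Integral(C2*airyai(3^(1/3)*x*(-1/k)^(1/3)) + C3*airybi(3^(1/3)*x*(-1/k)^(1/3)), x)


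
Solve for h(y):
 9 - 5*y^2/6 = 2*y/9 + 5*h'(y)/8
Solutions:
 h(y) = C1 - 4*y^3/9 - 8*y^2/45 + 72*y/5


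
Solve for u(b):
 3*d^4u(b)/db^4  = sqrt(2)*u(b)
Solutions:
 u(b) = C1*exp(-2^(1/8)*3^(3/4)*b/3) + C2*exp(2^(1/8)*3^(3/4)*b/3) + C3*sin(2^(1/8)*3^(3/4)*b/3) + C4*cos(2^(1/8)*3^(3/4)*b/3)


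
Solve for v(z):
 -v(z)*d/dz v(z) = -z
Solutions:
 v(z) = -sqrt(C1 + z^2)
 v(z) = sqrt(C1 + z^2)


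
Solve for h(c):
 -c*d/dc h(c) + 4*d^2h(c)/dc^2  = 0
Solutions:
 h(c) = C1 + C2*erfi(sqrt(2)*c/4)


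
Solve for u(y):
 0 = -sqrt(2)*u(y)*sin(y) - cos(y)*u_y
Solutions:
 u(y) = C1*cos(y)^(sqrt(2))


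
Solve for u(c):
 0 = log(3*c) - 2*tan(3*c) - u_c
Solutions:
 u(c) = C1 + c*log(c) - c + c*log(3) + 2*log(cos(3*c))/3


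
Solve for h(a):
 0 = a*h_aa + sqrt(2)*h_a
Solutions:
 h(a) = C1 + C2*a^(1 - sqrt(2))


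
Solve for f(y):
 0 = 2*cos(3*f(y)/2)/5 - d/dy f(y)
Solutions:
 -2*y/5 - log(sin(3*f(y)/2) - 1)/3 + log(sin(3*f(y)/2) + 1)/3 = C1


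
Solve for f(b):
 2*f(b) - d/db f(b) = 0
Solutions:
 f(b) = C1*exp(2*b)


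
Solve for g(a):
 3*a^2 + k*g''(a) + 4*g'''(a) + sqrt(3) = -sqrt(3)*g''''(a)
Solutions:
 g(a) = C1 + C2*a + C3*exp(sqrt(3)*a*(sqrt(-sqrt(3)*k + 4) - 2)/3) + C4*exp(-sqrt(3)*a*(sqrt(-sqrt(3)*k + 4) + 2)/3) - a^4/(4*k) + 4*a^3/k^2 + a^2*(-sqrt(3)/2 + 3*sqrt(3)/k - 48/k^2)/k


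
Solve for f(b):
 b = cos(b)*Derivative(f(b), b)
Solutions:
 f(b) = C1 + Integral(b/cos(b), b)


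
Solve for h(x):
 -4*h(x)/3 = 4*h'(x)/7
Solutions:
 h(x) = C1*exp(-7*x/3)


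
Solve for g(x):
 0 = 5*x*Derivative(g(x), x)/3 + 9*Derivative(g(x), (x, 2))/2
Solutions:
 g(x) = C1 + C2*erf(sqrt(15)*x/9)


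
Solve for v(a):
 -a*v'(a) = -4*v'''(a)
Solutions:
 v(a) = C1 + Integral(C2*airyai(2^(1/3)*a/2) + C3*airybi(2^(1/3)*a/2), a)


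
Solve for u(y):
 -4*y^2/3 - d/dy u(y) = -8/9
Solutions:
 u(y) = C1 - 4*y^3/9 + 8*y/9


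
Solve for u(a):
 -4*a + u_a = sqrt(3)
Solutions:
 u(a) = C1 + 2*a^2 + sqrt(3)*a


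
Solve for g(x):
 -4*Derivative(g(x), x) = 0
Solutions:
 g(x) = C1


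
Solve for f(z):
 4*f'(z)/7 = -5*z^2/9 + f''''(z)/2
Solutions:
 f(z) = C1 + C4*exp(2*7^(2/3)*z/7) - 35*z^3/108 + (C2*sin(sqrt(3)*7^(2/3)*z/7) + C3*cos(sqrt(3)*7^(2/3)*z/7))*exp(-7^(2/3)*z/7)


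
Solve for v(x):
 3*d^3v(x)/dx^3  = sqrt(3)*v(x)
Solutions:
 v(x) = C3*exp(3^(5/6)*x/3) + (C1*sin(3^(1/3)*x/2) + C2*cos(3^(1/3)*x/2))*exp(-3^(5/6)*x/6)


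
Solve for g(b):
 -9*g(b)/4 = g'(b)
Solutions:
 g(b) = C1*exp(-9*b/4)


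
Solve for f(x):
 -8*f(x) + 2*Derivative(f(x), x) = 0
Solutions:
 f(x) = C1*exp(4*x)


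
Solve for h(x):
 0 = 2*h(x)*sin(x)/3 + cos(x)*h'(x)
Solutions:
 h(x) = C1*cos(x)^(2/3)


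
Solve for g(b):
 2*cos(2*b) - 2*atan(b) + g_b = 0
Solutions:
 g(b) = C1 + 2*b*atan(b) - log(b^2 + 1) - sin(2*b)


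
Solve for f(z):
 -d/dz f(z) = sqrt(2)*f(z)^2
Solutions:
 f(z) = 1/(C1 + sqrt(2)*z)


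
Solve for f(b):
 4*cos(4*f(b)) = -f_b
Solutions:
 f(b) = -asin((C1 + exp(32*b))/(C1 - exp(32*b)))/4 + pi/4
 f(b) = asin((C1 + exp(32*b))/(C1 - exp(32*b)))/4


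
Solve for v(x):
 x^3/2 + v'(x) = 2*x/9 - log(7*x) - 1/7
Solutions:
 v(x) = C1 - x^4/8 + x^2/9 - x*log(x) - x*log(7) + 6*x/7


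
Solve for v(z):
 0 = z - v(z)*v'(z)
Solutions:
 v(z) = -sqrt(C1 + z^2)
 v(z) = sqrt(C1 + z^2)


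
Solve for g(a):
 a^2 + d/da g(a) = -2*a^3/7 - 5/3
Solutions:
 g(a) = C1 - a^4/14 - a^3/3 - 5*a/3


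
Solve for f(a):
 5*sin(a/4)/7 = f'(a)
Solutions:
 f(a) = C1 - 20*cos(a/4)/7


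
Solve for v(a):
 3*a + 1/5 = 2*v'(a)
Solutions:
 v(a) = C1 + 3*a^2/4 + a/10


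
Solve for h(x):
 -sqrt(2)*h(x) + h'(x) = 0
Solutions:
 h(x) = C1*exp(sqrt(2)*x)


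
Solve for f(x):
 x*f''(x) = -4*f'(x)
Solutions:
 f(x) = C1 + C2/x^3


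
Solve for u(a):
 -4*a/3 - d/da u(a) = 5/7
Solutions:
 u(a) = C1 - 2*a^2/3 - 5*a/7


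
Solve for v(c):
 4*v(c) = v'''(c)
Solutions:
 v(c) = C3*exp(2^(2/3)*c) + (C1*sin(2^(2/3)*sqrt(3)*c/2) + C2*cos(2^(2/3)*sqrt(3)*c/2))*exp(-2^(2/3)*c/2)


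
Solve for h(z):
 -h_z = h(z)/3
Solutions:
 h(z) = C1*exp(-z/3)


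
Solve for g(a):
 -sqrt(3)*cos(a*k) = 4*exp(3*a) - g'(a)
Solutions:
 g(a) = C1 + 4*exp(3*a)/3 + sqrt(3)*sin(a*k)/k


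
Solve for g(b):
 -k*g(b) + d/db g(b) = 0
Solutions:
 g(b) = C1*exp(b*k)


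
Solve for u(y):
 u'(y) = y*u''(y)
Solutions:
 u(y) = C1 + C2*y^2


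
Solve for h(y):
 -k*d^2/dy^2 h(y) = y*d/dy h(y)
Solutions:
 h(y) = C1 + C2*sqrt(k)*erf(sqrt(2)*y*sqrt(1/k)/2)


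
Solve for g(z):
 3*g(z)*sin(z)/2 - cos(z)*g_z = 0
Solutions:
 g(z) = C1/cos(z)^(3/2)


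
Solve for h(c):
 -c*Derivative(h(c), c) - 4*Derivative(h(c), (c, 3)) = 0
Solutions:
 h(c) = C1 + Integral(C2*airyai(-2^(1/3)*c/2) + C3*airybi(-2^(1/3)*c/2), c)


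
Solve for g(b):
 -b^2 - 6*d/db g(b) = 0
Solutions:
 g(b) = C1 - b^3/18


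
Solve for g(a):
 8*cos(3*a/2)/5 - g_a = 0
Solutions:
 g(a) = C1 + 16*sin(3*a/2)/15


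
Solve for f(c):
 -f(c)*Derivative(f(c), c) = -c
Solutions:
 f(c) = -sqrt(C1 + c^2)
 f(c) = sqrt(C1 + c^2)


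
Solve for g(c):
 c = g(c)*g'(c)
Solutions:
 g(c) = -sqrt(C1 + c^2)
 g(c) = sqrt(C1 + c^2)


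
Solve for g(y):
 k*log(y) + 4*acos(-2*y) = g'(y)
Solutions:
 g(y) = C1 + k*y*(log(y) - 1) + 4*y*acos(-2*y) + 2*sqrt(1 - 4*y^2)


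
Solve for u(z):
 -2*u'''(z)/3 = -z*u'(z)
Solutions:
 u(z) = C1 + Integral(C2*airyai(2^(2/3)*3^(1/3)*z/2) + C3*airybi(2^(2/3)*3^(1/3)*z/2), z)


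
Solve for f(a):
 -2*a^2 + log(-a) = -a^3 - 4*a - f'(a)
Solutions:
 f(a) = C1 - a^4/4 + 2*a^3/3 - 2*a^2 - a*log(-a) + a


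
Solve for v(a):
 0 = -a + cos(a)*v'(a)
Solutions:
 v(a) = C1 + Integral(a/cos(a), a)


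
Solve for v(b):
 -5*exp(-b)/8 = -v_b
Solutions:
 v(b) = C1 - 5*exp(-b)/8


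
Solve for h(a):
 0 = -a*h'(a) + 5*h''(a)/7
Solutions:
 h(a) = C1 + C2*erfi(sqrt(70)*a/10)


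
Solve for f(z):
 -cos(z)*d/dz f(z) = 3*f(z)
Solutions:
 f(z) = C1*(sin(z) - 1)^(3/2)/(sin(z) + 1)^(3/2)


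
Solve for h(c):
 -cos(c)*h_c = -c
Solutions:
 h(c) = C1 + Integral(c/cos(c), c)


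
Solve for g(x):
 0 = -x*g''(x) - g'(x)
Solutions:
 g(x) = C1 + C2*log(x)


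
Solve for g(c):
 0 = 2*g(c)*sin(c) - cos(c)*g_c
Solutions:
 g(c) = C1/cos(c)^2


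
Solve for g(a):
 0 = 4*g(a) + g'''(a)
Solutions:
 g(a) = C3*exp(-2^(2/3)*a) + (C1*sin(2^(2/3)*sqrt(3)*a/2) + C2*cos(2^(2/3)*sqrt(3)*a/2))*exp(2^(2/3)*a/2)


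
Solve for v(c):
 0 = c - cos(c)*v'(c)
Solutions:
 v(c) = C1 + Integral(c/cos(c), c)


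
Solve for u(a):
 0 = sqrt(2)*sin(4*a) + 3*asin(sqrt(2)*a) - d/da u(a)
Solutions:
 u(a) = C1 + 3*a*asin(sqrt(2)*a) + 3*sqrt(2)*sqrt(1 - 2*a^2)/2 - sqrt(2)*cos(4*a)/4


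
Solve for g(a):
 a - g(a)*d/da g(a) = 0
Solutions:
 g(a) = -sqrt(C1 + a^2)
 g(a) = sqrt(C1 + a^2)


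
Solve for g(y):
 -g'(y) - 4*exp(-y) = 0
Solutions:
 g(y) = C1 + 4*exp(-y)


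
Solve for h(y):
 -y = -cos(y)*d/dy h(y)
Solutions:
 h(y) = C1 + Integral(y/cos(y), y)


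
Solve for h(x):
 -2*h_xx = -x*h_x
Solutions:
 h(x) = C1 + C2*erfi(x/2)


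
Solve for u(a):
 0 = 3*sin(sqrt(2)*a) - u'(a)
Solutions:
 u(a) = C1 - 3*sqrt(2)*cos(sqrt(2)*a)/2


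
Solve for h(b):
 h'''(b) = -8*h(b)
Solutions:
 h(b) = C3*exp(-2*b) + (C1*sin(sqrt(3)*b) + C2*cos(sqrt(3)*b))*exp(b)


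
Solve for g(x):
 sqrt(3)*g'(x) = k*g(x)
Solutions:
 g(x) = C1*exp(sqrt(3)*k*x/3)


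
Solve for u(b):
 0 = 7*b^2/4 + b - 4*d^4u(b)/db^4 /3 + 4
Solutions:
 u(b) = C1 + C2*b + C3*b^2 + C4*b^3 + 7*b^6/1920 + b^5/160 + b^4/8


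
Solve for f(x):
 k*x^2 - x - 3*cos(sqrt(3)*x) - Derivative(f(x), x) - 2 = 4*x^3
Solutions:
 f(x) = C1 + k*x^3/3 - x^4 - x^2/2 - 2*x - sqrt(3)*sin(sqrt(3)*x)


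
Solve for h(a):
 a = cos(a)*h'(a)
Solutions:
 h(a) = C1 + Integral(a/cos(a), a)


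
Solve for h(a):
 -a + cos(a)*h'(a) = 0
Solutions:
 h(a) = C1 + Integral(a/cos(a), a)


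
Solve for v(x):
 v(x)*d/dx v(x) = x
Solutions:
 v(x) = -sqrt(C1 + x^2)
 v(x) = sqrt(C1 + x^2)


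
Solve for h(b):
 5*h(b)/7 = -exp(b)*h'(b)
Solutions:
 h(b) = C1*exp(5*exp(-b)/7)


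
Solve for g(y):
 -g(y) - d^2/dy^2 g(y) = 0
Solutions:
 g(y) = C1*sin(y) + C2*cos(y)


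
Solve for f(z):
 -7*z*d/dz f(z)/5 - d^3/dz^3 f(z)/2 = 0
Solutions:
 f(z) = C1 + Integral(C2*airyai(-14^(1/3)*5^(2/3)*z/5) + C3*airybi(-14^(1/3)*5^(2/3)*z/5), z)


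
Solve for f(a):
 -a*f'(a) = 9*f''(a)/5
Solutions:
 f(a) = C1 + C2*erf(sqrt(10)*a/6)


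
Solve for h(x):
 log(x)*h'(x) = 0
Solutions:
 h(x) = C1


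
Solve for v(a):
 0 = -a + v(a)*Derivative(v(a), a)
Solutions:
 v(a) = -sqrt(C1 + a^2)
 v(a) = sqrt(C1 + a^2)


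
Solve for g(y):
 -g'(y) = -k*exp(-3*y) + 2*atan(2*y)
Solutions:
 g(y) = C1 - k*exp(-3*y)/3 - 2*y*atan(2*y) + log(y^2 + 1/4)/2


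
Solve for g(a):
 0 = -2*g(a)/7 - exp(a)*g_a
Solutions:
 g(a) = C1*exp(2*exp(-a)/7)


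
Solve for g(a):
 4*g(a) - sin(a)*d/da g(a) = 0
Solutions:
 g(a) = C1*(cos(a)^2 - 2*cos(a) + 1)/(cos(a)^2 + 2*cos(a) + 1)


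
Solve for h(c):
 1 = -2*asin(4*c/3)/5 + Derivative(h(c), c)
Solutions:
 h(c) = C1 + 2*c*asin(4*c/3)/5 + c + sqrt(9 - 16*c^2)/10


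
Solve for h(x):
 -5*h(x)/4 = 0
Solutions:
 h(x) = 0


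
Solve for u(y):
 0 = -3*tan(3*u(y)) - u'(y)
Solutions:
 u(y) = -asin(C1*exp(-9*y))/3 + pi/3
 u(y) = asin(C1*exp(-9*y))/3


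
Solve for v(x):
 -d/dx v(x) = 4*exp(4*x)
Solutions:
 v(x) = C1 - exp(4*x)


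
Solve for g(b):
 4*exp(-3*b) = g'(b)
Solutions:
 g(b) = C1 - 4*exp(-3*b)/3


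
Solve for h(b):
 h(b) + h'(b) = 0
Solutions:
 h(b) = C1*exp(-b)


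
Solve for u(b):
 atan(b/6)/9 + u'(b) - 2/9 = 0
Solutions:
 u(b) = C1 - b*atan(b/6)/9 + 2*b/9 + log(b^2 + 36)/3


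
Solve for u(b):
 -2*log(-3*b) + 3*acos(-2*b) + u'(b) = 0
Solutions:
 u(b) = C1 + 2*b*log(-b) - 3*b*acos(-2*b) - 2*b + 2*b*log(3) - 3*sqrt(1 - 4*b^2)/2


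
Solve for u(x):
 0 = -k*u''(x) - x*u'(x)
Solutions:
 u(x) = C1 + C2*sqrt(k)*erf(sqrt(2)*x*sqrt(1/k)/2)


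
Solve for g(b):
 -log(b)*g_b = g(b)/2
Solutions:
 g(b) = C1*exp(-li(b)/2)


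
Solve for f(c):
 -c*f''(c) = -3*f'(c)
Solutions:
 f(c) = C1 + C2*c^4


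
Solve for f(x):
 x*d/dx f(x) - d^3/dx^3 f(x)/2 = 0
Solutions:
 f(x) = C1 + Integral(C2*airyai(2^(1/3)*x) + C3*airybi(2^(1/3)*x), x)


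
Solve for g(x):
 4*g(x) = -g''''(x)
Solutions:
 g(x) = (C1*sin(x) + C2*cos(x))*exp(-x) + (C3*sin(x) + C4*cos(x))*exp(x)


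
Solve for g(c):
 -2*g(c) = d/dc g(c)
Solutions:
 g(c) = C1*exp(-2*c)


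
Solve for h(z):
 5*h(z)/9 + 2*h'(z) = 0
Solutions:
 h(z) = C1*exp(-5*z/18)


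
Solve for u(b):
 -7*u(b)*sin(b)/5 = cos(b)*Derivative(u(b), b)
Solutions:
 u(b) = C1*cos(b)^(7/5)


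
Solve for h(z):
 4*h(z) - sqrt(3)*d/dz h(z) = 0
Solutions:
 h(z) = C1*exp(4*sqrt(3)*z/3)


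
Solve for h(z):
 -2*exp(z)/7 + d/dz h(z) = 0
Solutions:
 h(z) = C1 + 2*exp(z)/7


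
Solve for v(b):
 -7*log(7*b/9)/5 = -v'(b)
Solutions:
 v(b) = C1 + 7*b*log(b)/5 - 14*b*log(3)/5 - 7*b/5 + 7*b*log(7)/5


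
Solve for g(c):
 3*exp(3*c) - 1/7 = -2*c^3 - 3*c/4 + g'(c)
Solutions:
 g(c) = C1 + c^4/2 + 3*c^2/8 - c/7 + exp(3*c)


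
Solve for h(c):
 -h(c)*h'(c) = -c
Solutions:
 h(c) = -sqrt(C1 + c^2)
 h(c) = sqrt(C1 + c^2)


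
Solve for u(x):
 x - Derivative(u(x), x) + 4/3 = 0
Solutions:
 u(x) = C1 + x^2/2 + 4*x/3


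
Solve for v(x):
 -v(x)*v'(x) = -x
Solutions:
 v(x) = -sqrt(C1 + x^2)
 v(x) = sqrt(C1 + x^2)


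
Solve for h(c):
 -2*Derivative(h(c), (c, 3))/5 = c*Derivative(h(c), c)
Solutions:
 h(c) = C1 + Integral(C2*airyai(-2^(2/3)*5^(1/3)*c/2) + C3*airybi(-2^(2/3)*5^(1/3)*c/2), c)


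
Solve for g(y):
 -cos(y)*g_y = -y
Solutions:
 g(y) = C1 + Integral(y/cos(y), y)


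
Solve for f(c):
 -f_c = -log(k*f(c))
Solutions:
 li(k*f(c))/k = C1 + c


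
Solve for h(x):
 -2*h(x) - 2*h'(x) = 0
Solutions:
 h(x) = C1*exp(-x)


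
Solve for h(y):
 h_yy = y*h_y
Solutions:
 h(y) = C1 + C2*erfi(sqrt(2)*y/2)


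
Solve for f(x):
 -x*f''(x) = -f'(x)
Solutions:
 f(x) = C1 + C2*x^2


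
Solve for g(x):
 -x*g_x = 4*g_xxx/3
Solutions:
 g(x) = C1 + Integral(C2*airyai(-6^(1/3)*x/2) + C3*airybi(-6^(1/3)*x/2), x)


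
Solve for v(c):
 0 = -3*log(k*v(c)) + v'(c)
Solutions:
 li(k*v(c))/k = C1 + 3*c


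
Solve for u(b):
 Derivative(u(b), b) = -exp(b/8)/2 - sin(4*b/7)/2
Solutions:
 u(b) = C1 - 4*exp(b/8) + 7*cos(4*b/7)/8


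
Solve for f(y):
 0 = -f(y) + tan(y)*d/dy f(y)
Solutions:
 f(y) = C1*sin(y)


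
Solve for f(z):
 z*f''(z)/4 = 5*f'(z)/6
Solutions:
 f(z) = C1 + C2*z^(13/3)


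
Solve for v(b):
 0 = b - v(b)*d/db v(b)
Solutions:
 v(b) = -sqrt(C1 + b^2)
 v(b) = sqrt(C1 + b^2)


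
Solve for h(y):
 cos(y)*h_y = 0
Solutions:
 h(y) = C1


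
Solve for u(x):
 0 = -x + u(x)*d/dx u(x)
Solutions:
 u(x) = -sqrt(C1 + x^2)
 u(x) = sqrt(C1 + x^2)


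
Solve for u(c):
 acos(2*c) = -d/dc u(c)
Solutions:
 u(c) = C1 - c*acos(2*c) + sqrt(1 - 4*c^2)/2


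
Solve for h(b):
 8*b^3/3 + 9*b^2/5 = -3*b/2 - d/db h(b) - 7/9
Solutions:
 h(b) = C1 - 2*b^4/3 - 3*b^3/5 - 3*b^2/4 - 7*b/9


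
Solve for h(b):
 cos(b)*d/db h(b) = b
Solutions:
 h(b) = C1 + Integral(b/cos(b), b)


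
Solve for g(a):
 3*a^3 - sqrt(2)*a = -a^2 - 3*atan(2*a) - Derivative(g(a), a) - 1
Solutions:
 g(a) = C1 - 3*a^4/4 - a^3/3 + sqrt(2)*a^2/2 - 3*a*atan(2*a) - a + 3*log(4*a^2 + 1)/4


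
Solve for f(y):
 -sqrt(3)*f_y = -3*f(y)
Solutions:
 f(y) = C1*exp(sqrt(3)*y)


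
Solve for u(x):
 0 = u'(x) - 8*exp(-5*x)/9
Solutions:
 u(x) = C1 - 8*exp(-5*x)/45


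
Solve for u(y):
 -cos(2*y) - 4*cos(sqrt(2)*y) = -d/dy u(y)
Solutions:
 u(y) = C1 + sin(2*y)/2 + 2*sqrt(2)*sin(sqrt(2)*y)


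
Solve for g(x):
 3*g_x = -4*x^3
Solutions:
 g(x) = C1 - x^4/3


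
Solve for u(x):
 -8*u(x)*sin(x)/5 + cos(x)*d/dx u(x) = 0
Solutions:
 u(x) = C1/cos(x)^(8/5)


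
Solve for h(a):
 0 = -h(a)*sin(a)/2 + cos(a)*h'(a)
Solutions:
 h(a) = C1/sqrt(cos(a))


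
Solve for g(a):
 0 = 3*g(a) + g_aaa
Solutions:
 g(a) = C3*exp(-3^(1/3)*a) + (C1*sin(3^(5/6)*a/2) + C2*cos(3^(5/6)*a/2))*exp(3^(1/3)*a/2)


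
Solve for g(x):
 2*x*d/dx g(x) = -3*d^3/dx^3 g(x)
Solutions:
 g(x) = C1 + Integral(C2*airyai(-2^(1/3)*3^(2/3)*x/3) + C3*airybi(-2^(1/3)*3^(2/3)*x/3), x)


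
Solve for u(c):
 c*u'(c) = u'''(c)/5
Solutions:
 u(c) = C1 + Integral(C2*airyai(5^(1/3)*c) + C3*airybi(5^(1/3)*c), c)


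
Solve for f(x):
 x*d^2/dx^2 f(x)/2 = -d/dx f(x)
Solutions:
 f(x) = C1 + C2/x


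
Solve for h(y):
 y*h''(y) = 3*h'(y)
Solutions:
 h(y) = C1 + C2*y^4


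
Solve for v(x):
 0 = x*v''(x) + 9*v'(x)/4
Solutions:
 v(x) = C1 + C2/x^(5/4)


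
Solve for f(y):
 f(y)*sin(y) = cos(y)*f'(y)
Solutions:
 f(y) = C1/cos(y)


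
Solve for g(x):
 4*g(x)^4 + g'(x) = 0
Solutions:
 g(x) = (-3^(2/3) - 3*3^(1/6)*I)*(1/(C1 + 4*x))^(1/3)/6
 g(x) = (-3^(2/3) + 3*3^(1/6)*I)*(1/(C1 + 4*x))^(1/3)/6
 g(x) = (1/(C1 + 12*x))^(1/3)


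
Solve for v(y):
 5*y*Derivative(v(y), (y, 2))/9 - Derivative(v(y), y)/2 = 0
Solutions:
 v(y) = C1 + C2*y^(19/10)


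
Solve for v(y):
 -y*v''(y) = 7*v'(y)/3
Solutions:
 v(y) = C1 + C2/y^(4/3)


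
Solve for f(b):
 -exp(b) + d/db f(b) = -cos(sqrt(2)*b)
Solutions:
 f(b) = C1 + exp(b) - sqrt(2)*sin(sqrt(2)*b)/2


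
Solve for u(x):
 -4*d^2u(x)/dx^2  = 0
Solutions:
 u(x) = C1 + C2*x


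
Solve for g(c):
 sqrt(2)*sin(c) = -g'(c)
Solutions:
 g(c) = C1 + sqrt(2)*cos(c)


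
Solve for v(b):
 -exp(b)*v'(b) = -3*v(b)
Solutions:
 v(b) = C1*exp(-3*exp(-b))


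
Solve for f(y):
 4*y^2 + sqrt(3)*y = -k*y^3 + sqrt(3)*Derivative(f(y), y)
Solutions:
 f(y) = C1 + sqrt(3)*k*y^4/12 + 4*sqrt(3)*y^3/9 + y^2/2


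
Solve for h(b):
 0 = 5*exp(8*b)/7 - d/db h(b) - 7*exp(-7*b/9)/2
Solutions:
 h(b) = C1 + 5*exp(8*b)/56 + 9*exp(-7*b/9)/2


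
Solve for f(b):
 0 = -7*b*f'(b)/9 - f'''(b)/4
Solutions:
 f(b) = C1 + Integral(C2*airyai(-84^(1/3)*b/3) + C3*airybi(-84^(1/3)*b/3), b)


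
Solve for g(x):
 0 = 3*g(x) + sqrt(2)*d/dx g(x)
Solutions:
 g(x) = C1*exp(-3*sqrt(2)*x/2)


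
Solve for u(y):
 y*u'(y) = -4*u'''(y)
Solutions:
 u(y) = C1 + Integral(C2*airyai(-2^(1/3)*y/2) + C3*airybi(-2^(1/3)*y/2), y)


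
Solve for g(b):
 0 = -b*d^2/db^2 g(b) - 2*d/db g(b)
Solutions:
 g(b) = C1 + C2/b


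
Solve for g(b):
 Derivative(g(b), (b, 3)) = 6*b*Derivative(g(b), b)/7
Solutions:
 g(b) = C1 + Integral(C2*airyai(6^(1/3)*7^(2/3)*b/7) + C3*airybi(6^(1/3)*7^(2/3)*b/7), b)


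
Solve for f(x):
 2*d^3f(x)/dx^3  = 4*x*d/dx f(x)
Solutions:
 f(x) = C1 + Integral(C2*airyai(2^(1/3)*x) + C3*airybi(2^(1/3)*x), x)


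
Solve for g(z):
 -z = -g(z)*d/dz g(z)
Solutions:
 g(z) = -sqrt(C1 + z^2)
 g(z) = sqrt(C1 + z^2)


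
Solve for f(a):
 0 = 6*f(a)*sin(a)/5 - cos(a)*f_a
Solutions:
 f(a) = C1/cos(a)^(6/5)


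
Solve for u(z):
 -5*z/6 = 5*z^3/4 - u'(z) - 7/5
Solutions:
 u(z) = C1 + 5*z^4/16 + 5*z^2/12 - 7*z/5


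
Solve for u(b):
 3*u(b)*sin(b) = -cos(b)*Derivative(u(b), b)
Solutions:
 u(b) = C1*cos(b)^3


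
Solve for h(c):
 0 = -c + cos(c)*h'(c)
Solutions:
 h(c) = C1 + Integral(c/cos(c), c)


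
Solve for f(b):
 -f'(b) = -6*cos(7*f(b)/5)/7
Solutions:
 -6*b/7 - 5*log(sin(7*f(b)/5) - 1)/14 + 5*log(sin(7*f(b)/5) + 1)/14 = C1


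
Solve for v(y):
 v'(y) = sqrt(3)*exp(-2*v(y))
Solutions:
 v(y) = log(-sqrt(C1 + 2*sqrt(3)*y))
 v(y) = log(C1 + 2*sqrt(3)*y)/2


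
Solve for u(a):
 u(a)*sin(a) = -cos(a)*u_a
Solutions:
 u(a) = C1*cos(a)


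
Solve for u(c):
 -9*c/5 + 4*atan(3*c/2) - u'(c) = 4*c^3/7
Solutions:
 u(c) = C1 - c^4/7 - 9*c^2/10 + 4*c*atan(3*c/2) - 4*log(9*c^2 + 4)/3


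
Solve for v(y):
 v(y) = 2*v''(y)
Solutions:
 v(y) = C1*exp(-sqrt(2)*y/2) + C2*exp(sqrt(2)*y/2)


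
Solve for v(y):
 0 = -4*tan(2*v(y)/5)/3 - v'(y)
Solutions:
 v(y) = -5*asin(C1*exp(-8*y/15))/2 + 5*pi/2
 v(y) = 5*asin(C1*exp(-8*y/15))/2


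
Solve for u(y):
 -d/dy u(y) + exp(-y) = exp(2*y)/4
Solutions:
 u(y) = C1 - exp(2*y)/8 - exp(-y)


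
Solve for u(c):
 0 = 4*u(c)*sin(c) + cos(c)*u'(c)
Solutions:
 u(c) = C1*cos(c)^4


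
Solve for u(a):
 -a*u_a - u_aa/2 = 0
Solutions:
 u(a) = C1 + C2*erf(a)


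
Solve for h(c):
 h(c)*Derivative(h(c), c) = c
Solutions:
 h(c) = -sqrt(C1 + c^2)
 h(c) = sqrt(C1 + c^2)


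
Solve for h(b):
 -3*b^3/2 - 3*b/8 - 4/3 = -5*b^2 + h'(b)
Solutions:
 h(b) = C1 - 3*b^4/8 + 5*b^3/3 - 3*b^2/16 - 4*b/3


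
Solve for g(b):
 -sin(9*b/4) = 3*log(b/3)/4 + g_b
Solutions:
 g(b) = C1 - 3*b*log(b)/4 + 3*b/4 + 3*b*log(3)/4 + 4*cos(9*b/4)/9


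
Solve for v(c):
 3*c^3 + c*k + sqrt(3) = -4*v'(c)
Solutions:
 v(c) = C1 - 3*c^4/16 - c^2*k/8 - sqrt(3)*c/4


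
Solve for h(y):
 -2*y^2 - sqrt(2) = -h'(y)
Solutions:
 h(y) = C1 + 2*y^3/3 + sqrt(2)*y


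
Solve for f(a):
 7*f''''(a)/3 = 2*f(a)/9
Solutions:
 f(a) = C1*exp(-2^(1/4)*21^(3/4)*a/21) + C2*exp(2^(1/4)*21^(3/4)*a/21) + C3*sin(2^(1/4)*21^(3/4)*a/21) + C4*cos(2^(1/4)*21^(3/4)*a/21)


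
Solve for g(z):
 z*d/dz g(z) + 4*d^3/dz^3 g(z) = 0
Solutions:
 g(z) = C1 + Integral(C2*airyai(-2^(1/3)*z/2) + C3*airybi(-2^(1/3)*z/2), z)


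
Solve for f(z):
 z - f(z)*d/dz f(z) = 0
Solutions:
 f(z) = -sqrt(C1 + z^2)
 f(z) = sqrt(C1 + z^2)


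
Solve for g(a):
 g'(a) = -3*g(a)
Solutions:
 g(a) = C1*exp(-3*a)


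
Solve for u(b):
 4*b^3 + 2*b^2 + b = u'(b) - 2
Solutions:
 u(b) = C1 + b^4 + 2*b^3/3 + b^2/2 + 2*b


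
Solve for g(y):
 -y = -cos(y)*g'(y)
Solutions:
 g(y) = C1 + Integral(y/cos(y), y)


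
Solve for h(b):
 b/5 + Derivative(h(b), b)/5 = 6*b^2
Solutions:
 h(b) = C1 + 10*b^3 - b^2/2


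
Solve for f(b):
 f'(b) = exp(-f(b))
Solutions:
 f(b) = log(C1 + b)


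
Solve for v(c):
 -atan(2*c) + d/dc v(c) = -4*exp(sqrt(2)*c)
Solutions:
 v(c) = C1 + c*atan(2*c) - 2*sqrt(2)*exp(sqrt(2)*c) - log(4*c^2 + 1)/4


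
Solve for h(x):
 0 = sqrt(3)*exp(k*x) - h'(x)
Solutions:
 h(x) = C1 + sqrt(3)*exp(k*x)/k


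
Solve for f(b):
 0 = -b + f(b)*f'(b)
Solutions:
 f(b) = -sqrt(C1 + b^2)
 f(b) = sqrt(C1 + b^2)


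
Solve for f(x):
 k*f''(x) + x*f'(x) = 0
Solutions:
 f(x) = C1 + C2*sqrt(k)*erf(sqrt(2)*x*sqrt(1/k)/2)


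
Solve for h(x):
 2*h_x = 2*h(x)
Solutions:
 h(x) = C1*exp(x)


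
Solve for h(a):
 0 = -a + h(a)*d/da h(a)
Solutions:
 h(a) = -sqrt(C1 + a^2)
 h(a) = sqrt(C1 + a^2)


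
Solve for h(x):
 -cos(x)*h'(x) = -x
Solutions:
 h(x) = C1 + Integral(x/cos(x), x)


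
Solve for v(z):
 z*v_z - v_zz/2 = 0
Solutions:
 v(z) = C1 + C2*erfi(z)


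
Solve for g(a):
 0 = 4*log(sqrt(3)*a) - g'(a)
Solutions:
 g(a) = C1 + 4*a*log(a) - 4*a + a*log(9)


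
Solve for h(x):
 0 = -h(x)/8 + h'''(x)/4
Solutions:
 h(x) = C3*exp(2^(2/3)*x/2) + (C1*sin(2^(2/3)*sqrt(3)*x/4) + C2*cos(2^(2/3)*sqrt(3)*x/4))*exp(-2^(2/3)*x/4)


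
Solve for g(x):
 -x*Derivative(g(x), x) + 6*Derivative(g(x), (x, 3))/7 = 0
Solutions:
 g(x) = C1 + Integral(C2*airyai(6^(2/3)*7^(1/3)*x/6) + C3*airybi(6^(2/3)*7^(1/3)*x/6), x)


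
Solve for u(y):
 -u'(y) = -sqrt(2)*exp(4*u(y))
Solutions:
 u(y) = log(-(-1/(C1 + 4*sqrt(2)*y))^(1/4))
 u(y) = log(-1/(C1 + 4*sqrt(2)*y))/4
 u(y) = log(-I*(-1/(C1 + 4*sqrt(2)*y))^(1/4))
 u(y) = log(I*(-1/(C1 + 4*sqrt(2)*y))^(1/4))


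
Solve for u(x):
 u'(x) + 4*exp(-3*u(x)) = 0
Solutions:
 u(x) = log(C1 - 12*x)/3
 u(x) = log((-3^(1/3) - 3^(5/6)*I)*(C1 - 4*x)^(1/3)/2)
 u(x) = log((-3^(1/3) + 3^(5/6)*I)*(C1 - 4*x)^(1/3)/2)


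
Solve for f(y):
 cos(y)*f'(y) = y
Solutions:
 f(y) = C1 + Integral(y/cos(y), y)


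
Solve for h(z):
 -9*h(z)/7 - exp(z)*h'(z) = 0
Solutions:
 h(z) = C1*exp(9*exp(-z)/7)


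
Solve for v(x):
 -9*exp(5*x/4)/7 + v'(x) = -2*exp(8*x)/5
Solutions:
 v(x) = C1 + 36*exp(5*x/4)/35 - exp(8*x)/20


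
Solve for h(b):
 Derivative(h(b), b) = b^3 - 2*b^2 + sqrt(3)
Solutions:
 h(b) = C1 + b^4/4 - 2*b^3/3 + sqrt(3)*b


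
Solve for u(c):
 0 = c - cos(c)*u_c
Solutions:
 u(c) = C1 + Integral(c/cos(c), c)


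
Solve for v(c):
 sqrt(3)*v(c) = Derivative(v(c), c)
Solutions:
 v(c) = C1*exp(sqrt(3)*c)


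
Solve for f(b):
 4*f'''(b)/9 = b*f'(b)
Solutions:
 f(b) = C1 + Integral(C2*airyai(2^(1/3)*3^(2/3)*b/2) + C3*airybi(2^(1/3)*3^(2/3)*b/2), b)


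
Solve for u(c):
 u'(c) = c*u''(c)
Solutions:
 u(c) = C1 + C2*c^2


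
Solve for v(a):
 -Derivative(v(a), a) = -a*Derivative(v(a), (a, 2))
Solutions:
 v(a) = C1 + C2*a^2


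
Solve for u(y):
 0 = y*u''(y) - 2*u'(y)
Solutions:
 u(y) = C1 + C2*y^3


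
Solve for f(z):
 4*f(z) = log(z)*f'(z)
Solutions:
 f(z) = C1*exp(4*li(z))


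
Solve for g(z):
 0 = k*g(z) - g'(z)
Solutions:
 g(z) = C1*exp(k*z)


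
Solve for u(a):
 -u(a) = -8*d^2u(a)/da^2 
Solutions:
 u(a) = C1*exp(-sqrt(2)*a/4) + C2*exp(sqrt(2)*a/4)


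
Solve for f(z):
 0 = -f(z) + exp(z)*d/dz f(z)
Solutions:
 f(z) = C1*exp(-exp(-z))


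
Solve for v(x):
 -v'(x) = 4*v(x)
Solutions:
 v(x) = C1*exp(-4*x)


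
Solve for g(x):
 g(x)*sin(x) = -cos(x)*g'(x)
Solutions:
 g(x) = C1*cos(x)


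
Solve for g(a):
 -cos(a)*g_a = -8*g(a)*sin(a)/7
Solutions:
 g(a) = C1/cos(a)^(8/7)


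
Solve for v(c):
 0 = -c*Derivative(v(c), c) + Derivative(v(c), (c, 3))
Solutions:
 v(c) = C1 + Integral(C2*airyai(c) + C3*airybi(c), c)


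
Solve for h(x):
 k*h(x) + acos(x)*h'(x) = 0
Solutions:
 h(x) = C1*exp(-k*Integral(1/acos(x), x))


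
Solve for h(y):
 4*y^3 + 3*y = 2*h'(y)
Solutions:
 h(y) = C1 + y^4/2 + 3*y^2/4


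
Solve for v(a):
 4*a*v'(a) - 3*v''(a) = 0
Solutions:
 v(a) = C1 + C2*erfi(sqrt(6)*a/3)


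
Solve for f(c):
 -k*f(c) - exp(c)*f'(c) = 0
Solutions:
 f(c) = C1*exp(k*exp(-c))


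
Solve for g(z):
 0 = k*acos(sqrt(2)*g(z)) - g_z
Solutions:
 Integral(1/acos(sqrt(2)*_y), (_y, g(z))) = C1 + k*z


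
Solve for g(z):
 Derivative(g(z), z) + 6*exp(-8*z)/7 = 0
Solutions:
 g(z) = C1 + 3*exp(-8*z)/28


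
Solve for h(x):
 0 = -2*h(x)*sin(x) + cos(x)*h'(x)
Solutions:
 h(x) = C1/cos(x)^2


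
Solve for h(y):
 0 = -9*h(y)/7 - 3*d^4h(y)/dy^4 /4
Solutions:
 h(y) = (C1*sin(3^(1/4)*7^(3/4)*y/7) + C2*cos(3^(1/4)*7^(3/4)*y/7))*exp(-3^(1/4)*7^(3/4)*y/7) + (C3*sin(3^(1/4)*7^(3/4)*y/7) + C4*cos(3^(1/4)*7^(3/4)*y/7))*exp(3^(1/4)*7^(3/4)*y/7)


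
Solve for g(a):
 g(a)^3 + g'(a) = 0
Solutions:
 g(a) = -sqrt(2)*sqrt(-1/(C1 - a))/2
 g(a) = sqrt(2)*sqrt(-1/(C1 - a))/2


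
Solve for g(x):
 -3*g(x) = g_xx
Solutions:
 g(x) = C1*sin(sqrt(3)*x) + C2*cos(sqrt(3)*x)


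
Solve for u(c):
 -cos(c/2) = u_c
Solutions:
 u(c) = C1 - 2*sin(c/2)


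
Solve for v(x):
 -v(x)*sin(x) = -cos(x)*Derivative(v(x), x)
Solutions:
 v(x) = C1/cos(x)


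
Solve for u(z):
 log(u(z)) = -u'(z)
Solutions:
 li(u(z)) = C1 - z


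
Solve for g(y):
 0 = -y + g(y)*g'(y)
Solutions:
 g(y) = -sqrt(C1 + y^2)
 g(y) = sqrt(C1 + y^2)


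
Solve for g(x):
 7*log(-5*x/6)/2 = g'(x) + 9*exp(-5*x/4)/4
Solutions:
 g(x) = C1 + 7*x*log(-x)/2 + 7*x*(-log(6) - 1 + log(5))/2 + 9*exp(-5*x/4)/5


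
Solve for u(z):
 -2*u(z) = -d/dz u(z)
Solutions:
 u(z) = C1*exp(2*z)


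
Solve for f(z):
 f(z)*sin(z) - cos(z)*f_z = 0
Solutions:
 f(z) = C1/cos(z)


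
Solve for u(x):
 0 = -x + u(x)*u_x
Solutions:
 u(x) = -sqrt(C1 + x^2)
 u(x) = sqrt(C1 + x^2)


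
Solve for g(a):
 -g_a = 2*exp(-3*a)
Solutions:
 g(a) = C1 + 2*exp(-3*a)/3


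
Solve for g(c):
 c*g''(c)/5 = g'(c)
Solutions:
 g(c) = C1 + C2*c^6


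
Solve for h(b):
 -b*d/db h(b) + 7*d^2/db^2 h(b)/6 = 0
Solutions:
 h(b) = C1 + C2*erfi(sqrt(21)*b/7)


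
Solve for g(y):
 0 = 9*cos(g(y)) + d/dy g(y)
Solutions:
 g(y) = pi - asin((C1 + exp(18*y))/(C1 - exp(18*y)))
 g(y) = asin((C1 + exp(18*y))/(C1 - exp(18*y)))


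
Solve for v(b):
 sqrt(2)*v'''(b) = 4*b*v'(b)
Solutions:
 v(b) = C1 + Integral(C2*airyai(sqrt(2)*b) + C3*airybi(sqrt(2)*b), b)


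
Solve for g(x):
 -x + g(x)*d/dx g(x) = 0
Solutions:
 g(x) = -sqrt(C1 + x^2)
 g(x) = sqrt(C1 + x^2)


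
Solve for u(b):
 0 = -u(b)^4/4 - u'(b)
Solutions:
 u(b) = 2^(2/3)*(1/(C1 + 3*b))^(1/3)
 u(b) = (-6^(2/3) - 3*2^(2/3)*3^(1/6)*I)*(1/(C1 + b))^(1/3)/6
 u(b) = (-6^(2/3) + 3*2^(2/3)*3^(1/6)*I)*(1/(C1 + b))^(1/3)/6


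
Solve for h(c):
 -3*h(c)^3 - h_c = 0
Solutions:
 h(c) = -sqrt(2)*sqrt(-1/(C1 - 3*c))/2
 h(c) = sqrt(2)*sqrt(-1/(C1 - 3*c))/2


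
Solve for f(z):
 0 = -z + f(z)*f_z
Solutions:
 f(z) = -sqrt(C1 + z^2)
 f(z) = sqrt(C1 + z^2)


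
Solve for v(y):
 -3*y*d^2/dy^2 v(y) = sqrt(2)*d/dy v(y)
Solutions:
 v(y) = C1 + C2*y^(1 - sqrt(2)/3)


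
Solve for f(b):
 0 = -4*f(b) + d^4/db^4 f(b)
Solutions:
 f(b) = C1*exp(-sqrt(2)*b) + C2*exp(sqrt(2)*b) + C3*sin(sqrt(2)*b) + C4*cos(sqrt(2)*b)


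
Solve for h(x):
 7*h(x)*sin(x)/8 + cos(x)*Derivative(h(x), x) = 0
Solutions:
 h(x) = C1*cos(x)^(7/8)


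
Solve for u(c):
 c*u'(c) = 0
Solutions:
 u(c) = C1


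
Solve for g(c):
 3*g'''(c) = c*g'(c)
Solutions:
 g(c) = C1 + Integral(C2*airyai(3^(2/3)*c/3) + C3*airybi(3^(2/3)*c/3), c)


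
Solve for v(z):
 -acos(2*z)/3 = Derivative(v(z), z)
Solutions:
 v(z) = C1 - z*acos(2*z)/3 + sqrt(1 - 4*z^2)/6


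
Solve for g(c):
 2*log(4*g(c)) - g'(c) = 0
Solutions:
 -Integral(1/(log(_y) + 2*log(2)), (_y, g(c)))/2 = C1 - c


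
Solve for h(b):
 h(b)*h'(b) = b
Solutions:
 h(b) = -sqrt(C1 + b^2)
 h(b) = sqrt(C1 + b^2)


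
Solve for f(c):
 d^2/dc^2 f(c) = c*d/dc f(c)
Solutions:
 f(c) = C1 + C2*erfi(sqrt(2)*c/2)


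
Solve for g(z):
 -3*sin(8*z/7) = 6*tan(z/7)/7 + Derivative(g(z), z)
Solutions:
 g(z) = C1 + 6*log(cos(z/7)) + 21*cos(8*z/7)/8


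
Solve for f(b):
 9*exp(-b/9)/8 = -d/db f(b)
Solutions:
 f(b) = C1 + 81*exp(-b/9)/8


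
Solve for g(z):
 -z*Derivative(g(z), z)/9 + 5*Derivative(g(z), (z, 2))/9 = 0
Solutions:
 g(z) = C1 + C2*erfi(sqrt(10)*z/10)


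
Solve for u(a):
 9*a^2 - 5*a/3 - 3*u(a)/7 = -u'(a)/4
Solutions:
 u(a) = C1*exp(12*a/7) + 21*a^2 + 371*a/18 + 2597/216


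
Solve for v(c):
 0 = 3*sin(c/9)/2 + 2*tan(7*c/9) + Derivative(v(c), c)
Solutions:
 v(c) = C1 + 18*log(cos(7*c/9))/7 + 27*cos(c/9)/2


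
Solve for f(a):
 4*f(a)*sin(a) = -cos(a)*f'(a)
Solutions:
 f(a) = C1*cos(a)^4


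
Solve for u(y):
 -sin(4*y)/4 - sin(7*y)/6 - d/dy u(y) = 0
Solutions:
 u(y) = C1 + cos(4*y)/16 + cos(7*y)/42


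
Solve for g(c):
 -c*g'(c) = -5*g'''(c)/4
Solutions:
 g(c) = C1 + Integral(C2*airyai(10^(2/3)*c/5) + C3*airybi(10^(2/3)*c/5), c)


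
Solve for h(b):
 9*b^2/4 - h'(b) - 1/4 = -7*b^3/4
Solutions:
 h(b) = C1 + 7*b^4/16 + 3*b^3/4 - b/4


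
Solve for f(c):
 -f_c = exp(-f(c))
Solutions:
 f(c) = log(C1 - c)


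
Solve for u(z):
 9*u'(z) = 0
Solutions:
 u(z) = C1


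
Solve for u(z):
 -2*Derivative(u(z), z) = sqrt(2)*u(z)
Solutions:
 u(z) = C1*exp(-sqrt(2)*z/2)


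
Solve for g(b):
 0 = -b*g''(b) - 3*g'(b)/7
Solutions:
 g(b) = C1 + C2*b^(4/7)


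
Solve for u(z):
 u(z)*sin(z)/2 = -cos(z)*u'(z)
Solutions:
 u(z) = C1*sqrt(cos(z))


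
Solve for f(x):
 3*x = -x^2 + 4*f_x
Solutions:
 f(x) = C1 + x^3/12 + 3*x^2/8


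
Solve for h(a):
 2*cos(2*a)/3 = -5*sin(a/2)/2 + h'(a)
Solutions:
 h(a) = C1 + sin(2*a)/3 - 5*cos(a/2)


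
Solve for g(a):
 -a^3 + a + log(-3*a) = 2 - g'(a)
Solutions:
 g(a) = C1 + a^4/4 - a^2/2 - a*log(-a) + a*(3 - log(3))


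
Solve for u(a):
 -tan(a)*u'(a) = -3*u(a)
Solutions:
 u(a) = C1*sin(a)^3


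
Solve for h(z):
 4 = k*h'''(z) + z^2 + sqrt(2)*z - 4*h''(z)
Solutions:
 h(z) = C1 + C2*z + C3*exp(4*z/k) + z^4/48 + z^3*(k + 2*sqrt(2))/48 + z^2*(k^2 + 2*sqrt(2)*k - 32)/64


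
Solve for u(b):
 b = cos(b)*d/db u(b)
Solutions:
 u(b) = C1 + Integral(b/cos(b), b)


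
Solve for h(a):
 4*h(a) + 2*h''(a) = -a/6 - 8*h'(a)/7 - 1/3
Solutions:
 h(a) = -a/24 + (C1*sin(sqrt(94)*a/7) + C2*cos(sqrt(94)*a/7))*exp(-2*a/7) - 1/14


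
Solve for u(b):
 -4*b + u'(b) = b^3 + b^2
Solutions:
 u(b) = C1 + b^4/4 + b^3/3 + 2*b^2


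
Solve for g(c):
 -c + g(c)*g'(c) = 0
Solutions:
 g(c) = -sqrt(C1 + c^2)
 g(c) = sqrt(C1 + c^2)


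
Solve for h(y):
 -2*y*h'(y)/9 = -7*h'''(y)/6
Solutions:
 h(y) = C1 + Integral(C2*airyai(42^(2/3)*y/21) + C3*airybi(42^(2/3)*y/21), y)


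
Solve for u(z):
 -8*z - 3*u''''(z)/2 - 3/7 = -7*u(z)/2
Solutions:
 u(z) = C1*exp(-3^(3/4)*7^(1/4)*z/3) + C2*exp(3^(3/4)*7^(1/4)*z/3) + C3*sin(3^(3/4)*7^(1/4)*z/3) + C4*cos(3^(3/4)*7^(1/4)*z/3) + 16*z/7 + 6/49


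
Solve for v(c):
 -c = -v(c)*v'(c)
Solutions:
 v(c) = -sqrt(C1 + c^2)
 v(c) = sqrt(C1 + c^2)


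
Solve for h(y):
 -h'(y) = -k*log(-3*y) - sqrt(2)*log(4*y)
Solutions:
 h(y) = C1 + y*(k + sqrt(2))*log(y) + y*(-k + k*log(3) + I*pi*k - sqrt(2) + 2*sqrt(2)*log(2))


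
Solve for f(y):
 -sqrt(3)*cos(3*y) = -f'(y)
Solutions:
 f(y) = C1 + sqrt(3)*sin(3*y)/3


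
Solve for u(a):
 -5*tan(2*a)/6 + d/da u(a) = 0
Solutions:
 u(a) = C1 - 5*log(cos(2*a))/12


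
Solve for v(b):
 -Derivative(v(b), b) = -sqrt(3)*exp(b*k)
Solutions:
 v(b) = C1 + sqrt(3)*exp(b*k)/k


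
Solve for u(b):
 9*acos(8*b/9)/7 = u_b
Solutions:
 u(b) = C1 + 9*b*acos(8*b/9)/7 - 9*sqrt(81 - 64*b^2)/56


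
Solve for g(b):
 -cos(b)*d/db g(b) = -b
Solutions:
 g(b) = C1 + Integral(b/cos(b), b)
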